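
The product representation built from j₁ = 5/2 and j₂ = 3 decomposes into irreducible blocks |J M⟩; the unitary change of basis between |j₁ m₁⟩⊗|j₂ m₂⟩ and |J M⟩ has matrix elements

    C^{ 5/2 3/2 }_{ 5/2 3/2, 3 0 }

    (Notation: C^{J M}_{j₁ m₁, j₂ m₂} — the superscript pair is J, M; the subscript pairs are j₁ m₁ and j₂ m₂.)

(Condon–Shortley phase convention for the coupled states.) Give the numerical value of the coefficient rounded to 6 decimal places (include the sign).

triangle: 3!·2!·3!/9! = 72/362880
(j±m)!: 4!·1!·3!·3!·4!·1! = 20736
prefactor² = (2J+1)·Δ·N² = 864/35
  k=0: +1/(0!·3!·1!·3!·1!·0!) = 1/36
  k=1: −1/(1!·2!·0!·2!·2!·1!) = -1/8
Σ = -7/72  ⇒  CG² = 864/35·(-7/72)² = 7/30
CG = −√(7/30) = -0.483046

−√(7/30) ≈ -0.483046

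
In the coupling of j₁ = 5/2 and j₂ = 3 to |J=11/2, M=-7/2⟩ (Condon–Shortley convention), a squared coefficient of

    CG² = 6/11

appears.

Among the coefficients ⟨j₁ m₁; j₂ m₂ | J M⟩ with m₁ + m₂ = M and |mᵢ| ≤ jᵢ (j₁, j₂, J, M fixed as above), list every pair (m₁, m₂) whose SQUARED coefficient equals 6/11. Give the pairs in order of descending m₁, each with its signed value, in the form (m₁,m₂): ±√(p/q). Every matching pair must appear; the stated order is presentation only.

Admissible pairs with m₁+m₂ = M = -7/2: (-5/2,-1), (-3/2,-2), (-1/2,-3)
  (m₁,m₂)=(-1/2,-3): CG² = 2/11, CG = +√(2/11)
  (m₁,m₂)=(-3/2,-2): CG² = 6/11, CG = +√(6/11)   ← matches the target
  (m₁,m₂)=(-5/2,-1): CG² = 3/11, CG = +√(3/11)
Pairs with CG² = 6/11: (-3/2,-2): +√(6/11)

(-3/2,-2): +√(6/11)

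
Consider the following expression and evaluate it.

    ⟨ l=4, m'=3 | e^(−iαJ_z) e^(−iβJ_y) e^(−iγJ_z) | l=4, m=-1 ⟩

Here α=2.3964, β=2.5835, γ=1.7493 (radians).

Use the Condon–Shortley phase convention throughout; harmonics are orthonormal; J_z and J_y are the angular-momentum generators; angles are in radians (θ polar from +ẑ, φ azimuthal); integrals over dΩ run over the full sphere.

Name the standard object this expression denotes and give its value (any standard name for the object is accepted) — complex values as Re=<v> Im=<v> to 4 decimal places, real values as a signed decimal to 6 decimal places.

This is a Wigner D-matrix element — the rotation-matrix element ⟨l m'| R(α,β,γ) |l m⟩ in the angular-momentum basis.
D^4_{3,-1}(2.3964,2.5835,1.7493) = e^{-i·3·2.3964}·d^4_{3,-1}(2.5835)·e^{-i·-1·1.7493}. Compute d first:
With c≡cos(β/2)=0.275439 and s≡sin(β/2)=0.961319, N=[5040·1·6·120]^{1/2}=1904.940944
Admissible k: 0..1 (factorial args all ≥0)
  k=0: (−1)^4·1904.9409/(144)·0.2754^4·0.9613^4 = +0.065026
  k=1: (−1)^5·1904.9409/(240)·0.2754^2·0.9613^6 = -0.475253
d^4_{3,-1}(2.5835) = +0.065026 -0.475253 = -0.410227
D = (+0.616887-0.787052i)·(-0.410227)·(-0.177557+0.984110i) = -0.272806-0.306370i

Wigner D-matrix element, Re=-0.2728 Im=-0.3064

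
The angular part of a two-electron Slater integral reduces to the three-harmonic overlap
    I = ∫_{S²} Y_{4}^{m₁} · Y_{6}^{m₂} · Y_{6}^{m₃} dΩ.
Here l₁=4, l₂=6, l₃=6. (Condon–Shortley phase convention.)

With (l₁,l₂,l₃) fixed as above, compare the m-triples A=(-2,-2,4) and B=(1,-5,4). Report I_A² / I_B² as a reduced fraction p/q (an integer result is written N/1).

529/330

Same 4,6,6: normalisation and zero-m 3j drop out of the ratio.
A: Δ: 4! 4! 8! / 17! → 1/15315300; sum: t=2:+1/138240 t=3:−1/181440 t=4:+1/3870720 = 23/11612160; 3j²(4 6 6; -2 -2 4) = Δ·Π!·Σ² = 529/204204  (sign +1)
B: Δ: 4! 4! 8! / 17! → 1/15315300; sum: t=0:+1/725760 t=1:−1/967680 = 1/2903040; 3j²(4 6 6; 1 -5 4) = Δ·Π!·Σ² = 5/3094  (sign +1)
I_A²/I_B² = (529/204204)/(5/3094) = 529/330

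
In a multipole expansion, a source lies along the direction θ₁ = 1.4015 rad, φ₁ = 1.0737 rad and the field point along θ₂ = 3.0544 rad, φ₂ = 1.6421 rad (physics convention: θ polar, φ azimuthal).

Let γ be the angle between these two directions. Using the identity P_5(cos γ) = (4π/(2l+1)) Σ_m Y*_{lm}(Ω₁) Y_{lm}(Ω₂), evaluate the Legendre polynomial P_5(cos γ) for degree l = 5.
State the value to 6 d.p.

-0.171517

Summing Y*_{l m}(θ₁,φ₁)·Y_{l m}(θ₂,φ₂) over m ∈ [−5, 5]; prefactor 4π/(2·5+1) = 1.142397:
  [-5]  conj(Y_{5,-5})(Ω₁) = +0.263470-0.342217i ; Y_{5,-5}(Ω₂) = -0.000001-0.000002i ; Δ = -0.000001-0.000000i
  [-4]  conj(Y_{5,-4})(Ω₁) = -0.094678-0.213392i ; Y_{5,-4}(Ω₂) = -0.000081+0.000024i ; Δ = +0.000013+0.000015i
  [-3]  conj(Y_{5,-3})(Ω₁) = +0.245888+0.019591i ; Y_{5,-3}(Ω₂) = +0.000385+0.001771i ; Δ = +0.000060+0.000443i
  [-2]  conj(Y_{5,-2})(Ω₁) = +0.138375-0.212778i ; Y_{5,-2}(Ω₂) = +0.025058-0.003598i ; Δ = +0.002702-0.005830i
  [-1]  conj(Y_{5,-1})(Ω₁) = +0.093264+0.171903i ; Y_{5,-1}(Ω₂) = -0.015477-0.216686i ; Δ = +0.035806-0.022870i
  [+0]  conj(Y_{5,0})(Ω₁) = +0.257415-0.000000i ; Y_{5,0}(Ω₂) = -0.882994+0.000000i ; Δ = -0.227296+0.000000i
  [+1]  conj(Y_{5,1})(Ω₁) = -0.093264+0.171903i ; Y_{5,1}(Ω₂) = +0.015477-0.216686i ; Δ = +0.035806+0.022870i
  [+2]  conj(Y_{5,2})(Ω₁) = +0.138375+0.212778i ; Y_{5,2}(Ω₂) = +0.025058+0.003598i ; Δ = +0.002702+0.005830i
  [+3]  conj(Y_{5,3})(Ω₁) = -0.245888+0.019591i ; Y_{5,3}(Ω₂) = -0.000385+0.001771i ; Δ = +0.000060-0.000443i
  [+4]  conj(Y_{5,4})(Ω₁) = -0.094678+0.213392i ; Y_{5,4}(Ω₂) = -0.000081-0.000024i ; Δ = +0.000013-0.000015i
  [+5]  conj(Y_{5,5})(Ω₁) = -0.263470-0.342217i ; Y_{5,5}(Ω₂) = +0.000001-0.000002i ; Δ = -0.000001+0.000000i
Σ over m = -0.150138+0.000000i; ×(4π/11) → -0.171517+0.000000i. Real part: -0.171517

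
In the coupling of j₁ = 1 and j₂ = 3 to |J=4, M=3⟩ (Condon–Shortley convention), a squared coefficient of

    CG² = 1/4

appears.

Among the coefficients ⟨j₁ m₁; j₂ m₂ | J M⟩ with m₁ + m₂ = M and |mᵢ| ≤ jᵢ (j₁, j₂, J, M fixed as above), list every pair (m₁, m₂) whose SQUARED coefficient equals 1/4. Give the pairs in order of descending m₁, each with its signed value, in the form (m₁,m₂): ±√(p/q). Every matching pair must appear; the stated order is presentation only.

Admissible pairs with m₁+m₂ = M = 3: (0,3), (1,2)
  (m₁,m₂)=(1,2): CG² = 3/4, CG = +√(3/4)
  (m₁,m₂)=(0,3): CG² = 1/4, CG = +√(1/4)   ← matches the target
Pairs with CG² = 1/4: (0,3): +√(1/4)

(0,3): +√(1/4)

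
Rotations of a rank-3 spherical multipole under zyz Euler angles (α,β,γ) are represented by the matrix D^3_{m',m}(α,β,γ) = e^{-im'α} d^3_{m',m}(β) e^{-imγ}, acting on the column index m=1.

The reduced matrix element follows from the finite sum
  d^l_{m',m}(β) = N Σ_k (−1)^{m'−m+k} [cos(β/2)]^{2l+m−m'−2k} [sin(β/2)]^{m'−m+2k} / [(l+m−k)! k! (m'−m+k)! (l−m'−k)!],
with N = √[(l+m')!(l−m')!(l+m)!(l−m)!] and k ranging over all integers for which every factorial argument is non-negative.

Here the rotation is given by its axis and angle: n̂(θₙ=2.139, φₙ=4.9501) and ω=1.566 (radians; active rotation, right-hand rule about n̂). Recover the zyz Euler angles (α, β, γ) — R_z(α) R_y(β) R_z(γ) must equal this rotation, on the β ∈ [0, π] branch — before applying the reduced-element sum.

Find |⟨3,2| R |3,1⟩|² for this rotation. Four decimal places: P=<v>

Axis–angle → zyz. n̂ = (sinθₙcosφₙ, sinθₙsinφₙ, cosθₙ) = (+0.198478, -0.819167, -0.538119), ω = 1.5660.
R = I cosω + sinω [n̂]ₓ + (1−cosω) n̂n̂ᵀ gives
  R = [+0.044001, +0.376306, -0.925450; -0.699919, +0.672613, +0.240220; +0.712865, +0.637170, +0.292979]
β = atan2(√(R₁₃²+R₂₃²), R₃₃) = 1.273455; α = atan2(R₂₃, R₁₃) mod 2π = 2.887627; γ = atan2(R₃₂, −R₃₁) mod 2π = 2.412205
D^3_{2,1}(2.8876,1.2735,2.4122) = e^{-i·2·2.8876}·d^3_{2,1}(1.2735)·e^{-i·1·2.4122}. Compute d first:
c=cos(1.273455/2)=0.804046, s=sin(1.273455/2)=0.594567; N=√[120·1·24·2]=75.894664
k∈{0,1} keeps every argument non-negative
  k=0: (−1)^1·75.8947/(24)·0.8040^5·0.5946^1 = -0.631837
  k=1: (−1)^2·75.8947/(12)·0.8040^3·0.5946^3 = +0.690996
d^3_{2,1}(1.2735) = -0.631837 +0.690996 = +0.059159
|D^3_{2,1}|² = |d^3_{2,1}(β)|² = (+0.059159)² = 0.003500 (the z-rotation phases have unit modulus)

P=0.0035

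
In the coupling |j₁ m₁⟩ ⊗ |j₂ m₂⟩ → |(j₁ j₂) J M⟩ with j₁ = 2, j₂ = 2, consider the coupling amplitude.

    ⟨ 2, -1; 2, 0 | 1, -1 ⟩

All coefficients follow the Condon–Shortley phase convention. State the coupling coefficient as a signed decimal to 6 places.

+0.547723

triangle: 3!×1!×1!/6! = 6/720
(j±m)!: 1!×3!×2!×2!×0!×2! = 48
prefactor² = (2J+1)×Δ×N² = 6/5
  k=2: +1/(2!×1!×1!×0!×0!×1!) = 1/2
Σ = 1/2  ⇒  CG² = 6/5×(1/2)² = 3/10
CG = +√(3/10) = +0.547723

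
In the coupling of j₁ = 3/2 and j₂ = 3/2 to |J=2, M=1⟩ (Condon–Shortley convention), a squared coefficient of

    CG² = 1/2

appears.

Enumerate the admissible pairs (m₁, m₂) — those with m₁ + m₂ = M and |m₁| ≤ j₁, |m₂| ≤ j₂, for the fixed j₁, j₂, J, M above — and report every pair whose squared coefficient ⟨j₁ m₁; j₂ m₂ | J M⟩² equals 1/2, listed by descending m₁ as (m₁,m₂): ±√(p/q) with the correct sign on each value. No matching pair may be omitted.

(3/2,-1/2): +√(1/2); (-1/2,3/2): −√(1/2)

Admissible pairs with m₁+m₂ = M = 1: (-1/2,3/2), (1/2,1/2), (3/2,-1/2)
  (m₁,m₂)=(3/2,-1/2): CG² = 1/2, CG = +√(1/2)   ← matches the target
  (m₁,m₂)=(1/2,1/2): CG² = 0/1, CG = 0
  (m₁,m₂)=(-1/2,3/2): CG² = 1/2, CG = −√(1/2)   ← matches the target
Pairs with CG² = 1/2: (3/2,-1/2): +√(1/2); (-1/2,3/2): −√(1/2)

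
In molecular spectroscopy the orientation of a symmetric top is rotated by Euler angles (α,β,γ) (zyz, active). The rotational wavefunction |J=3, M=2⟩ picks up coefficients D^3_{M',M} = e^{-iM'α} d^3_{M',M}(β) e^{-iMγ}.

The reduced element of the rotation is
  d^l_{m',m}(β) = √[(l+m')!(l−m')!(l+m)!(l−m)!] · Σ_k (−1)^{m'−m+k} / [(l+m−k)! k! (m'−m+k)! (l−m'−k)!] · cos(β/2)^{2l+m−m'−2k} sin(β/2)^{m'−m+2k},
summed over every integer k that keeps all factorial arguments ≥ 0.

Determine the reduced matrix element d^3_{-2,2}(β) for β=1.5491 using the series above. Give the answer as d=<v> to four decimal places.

d^3_{-2,2}(β=1.5491) via the finite sum:
Half-angle: c=0.714736, s=0.699395. N=√(1·120·120·1)=120.000000
k∈{4,5} keeps every argument non-negative
  k=4: (−1)^0·120.0000/(24)·0.7147^2·0.6994^4 = +0.611153
  k=5: (−1)^1·120.0000/(120)·0.7147^0·0.6994^6 = -0.117040
d^3_{-2,2}(1.5491) = +0.611153 -0.117040 = +0.494113

d=0.4941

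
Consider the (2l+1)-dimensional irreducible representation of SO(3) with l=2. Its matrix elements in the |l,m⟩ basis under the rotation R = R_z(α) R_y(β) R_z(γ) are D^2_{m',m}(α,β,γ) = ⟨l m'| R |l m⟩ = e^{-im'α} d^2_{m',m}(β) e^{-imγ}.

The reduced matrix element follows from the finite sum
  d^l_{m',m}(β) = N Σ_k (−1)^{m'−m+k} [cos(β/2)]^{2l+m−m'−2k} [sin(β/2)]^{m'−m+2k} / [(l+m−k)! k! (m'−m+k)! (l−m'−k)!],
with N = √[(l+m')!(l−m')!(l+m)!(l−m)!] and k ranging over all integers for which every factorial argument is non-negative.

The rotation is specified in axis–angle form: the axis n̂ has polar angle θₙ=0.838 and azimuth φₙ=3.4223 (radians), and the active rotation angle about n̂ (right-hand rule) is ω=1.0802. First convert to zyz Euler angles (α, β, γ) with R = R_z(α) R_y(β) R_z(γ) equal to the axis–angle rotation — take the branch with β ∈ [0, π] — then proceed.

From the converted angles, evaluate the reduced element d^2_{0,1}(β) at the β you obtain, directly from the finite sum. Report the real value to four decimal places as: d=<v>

d=0.6124

Axis–angle → zyz. n̂ = (sinθₙcosφₙ, sinθₙsinφₙ, cosθₙ) = (-0.714213, -0.205922, +0.668951), ω = 1.0802.
R = I cosω + sinω [n̂]ₓ + (1−cosω) n̂n̂ᵀ gives
  R = [+0.740918, -0.512270, -0.434304; +0.667828, +0.493577, +0.557124; -0.071036, -0.702823, +0.707809]
β = atan2(√(R₁₃²+R₂₃²), R₃₃) = 0.784405; α = atan2(R₂₃, R₁₃) mod 2π = 2.232941; γ = atan2(R₃₂, −R₃₁) mod 2π = 4.813119
d^2_{0,1}(β=0.7844) via the finite sum:
Half-angle: c=0.924070, s=0.382224. N=√(2·2·6·1)=4.898979
k∈{1,2} keeps every argument non-negative
  k=1: (−1)^0·4.8990/(2)·0.9241^3·0.3822^1 = +0.738768
  k=2: (−1)^1·4.8990/(2)·0.9241^1·0.3822^3 = -0.126397
d^2_{0,1}(0.7844) = +0.738768 -0.126397 = +0.612371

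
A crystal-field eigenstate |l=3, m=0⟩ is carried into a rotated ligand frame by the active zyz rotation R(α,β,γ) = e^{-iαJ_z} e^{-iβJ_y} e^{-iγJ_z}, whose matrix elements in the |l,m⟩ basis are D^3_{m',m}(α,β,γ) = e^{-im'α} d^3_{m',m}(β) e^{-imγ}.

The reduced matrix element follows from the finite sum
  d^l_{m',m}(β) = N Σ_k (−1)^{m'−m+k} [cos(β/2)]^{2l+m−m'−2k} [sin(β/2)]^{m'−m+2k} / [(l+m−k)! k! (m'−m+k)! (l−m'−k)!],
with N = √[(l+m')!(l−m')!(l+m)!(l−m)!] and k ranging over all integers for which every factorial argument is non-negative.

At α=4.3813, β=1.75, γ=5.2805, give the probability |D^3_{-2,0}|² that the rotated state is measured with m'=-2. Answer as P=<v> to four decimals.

D^3_{-2,0}(4.3813,1.7500,5.2805) = e^{-i·-2·4.3813}·d^3_{-2,0}(1.7500)·e^{-i·0·5.2805}. Compute d first:
c=cos(1.750000/2)=0.640997, s=sin(1.750000/2)=0.767544; N=√[1·120·6·6]=65.726707
The bounds max(0,m−m')=2 and min(l+m,l−m')=3 give 2 terms
  k=2: (−1)^0·65.7267/(12)·0.6410^4·0.7675^2 = +0.544741
  k=3: (−1)^1·65.7267/(12)·0.6410^2·0.7675^4 = -0.781060
d^3_{-2,0}(1.7500) = +0.544741 -0.781060 = -0.236319
|D^3_{-2,0}|² = |d^3_{-2,0}(β)|² = (-0.236319)² = 0.055847 (the z-rotation phases have unit modulus)

P=0.0558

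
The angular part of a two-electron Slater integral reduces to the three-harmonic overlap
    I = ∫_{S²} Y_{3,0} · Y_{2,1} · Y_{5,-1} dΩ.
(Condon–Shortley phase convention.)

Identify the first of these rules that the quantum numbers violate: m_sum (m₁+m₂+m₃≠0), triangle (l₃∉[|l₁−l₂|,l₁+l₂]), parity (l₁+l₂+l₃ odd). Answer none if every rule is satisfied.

azimuthal sum: 0 + 1 − 1 = 0  ✓
1 ≤ 5 ≤ 5 (triangle on l)  ✓
L = 3 + 2 + 5 = 10 (even)  ✓

none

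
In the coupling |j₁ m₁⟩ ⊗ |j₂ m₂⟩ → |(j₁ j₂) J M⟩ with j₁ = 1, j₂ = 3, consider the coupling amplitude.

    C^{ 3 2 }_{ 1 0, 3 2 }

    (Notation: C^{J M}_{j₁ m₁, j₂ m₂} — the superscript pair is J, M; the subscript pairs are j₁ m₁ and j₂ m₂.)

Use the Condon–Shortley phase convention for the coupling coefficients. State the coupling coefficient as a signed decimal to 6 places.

triangle: 1!*1!*5!/8! = 120/40320
(j±m)!: 1!*1!*5!*1!*5!*1! = 14400
prefactor² = (2J+1)*Δ*N² = 300
  k=0: +1/(0!*1!*1!*5!*0!*0!) = 1/120
  k=1: −1/(1!*0!*0!*4!*1!*1!) = -1/24
Σ = -1/30  ⇒  CG² = 300*(-1/30)² = 1/3
CG = −√(1/3) = -0.577350

−√(1/3) ≈ -0.577350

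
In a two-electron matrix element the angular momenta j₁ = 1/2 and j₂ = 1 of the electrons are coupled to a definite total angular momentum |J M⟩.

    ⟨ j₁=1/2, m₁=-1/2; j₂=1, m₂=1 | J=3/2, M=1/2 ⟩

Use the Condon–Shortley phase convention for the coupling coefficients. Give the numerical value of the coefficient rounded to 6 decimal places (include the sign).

√[4·0!1!2!/4! · 0!1!2!0!2!1!] = √(4/3)
  +(−1)^0/∏(0,0,1,2,0,0)! = 1/2  (running 1/2)
⟨..|..⟩ = √(4/3)·(1/2) = +0.577350

+0.577350  (= +√(1/3))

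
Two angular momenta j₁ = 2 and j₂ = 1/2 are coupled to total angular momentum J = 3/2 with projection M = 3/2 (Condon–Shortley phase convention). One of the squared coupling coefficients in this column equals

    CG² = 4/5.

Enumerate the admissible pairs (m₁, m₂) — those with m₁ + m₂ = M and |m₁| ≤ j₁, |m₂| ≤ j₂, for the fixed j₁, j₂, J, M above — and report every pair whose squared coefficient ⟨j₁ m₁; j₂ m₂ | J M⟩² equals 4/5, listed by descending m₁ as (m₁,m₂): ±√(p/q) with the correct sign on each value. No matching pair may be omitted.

(2,-1/2): +√(4/5)

Admissible pairs with m₁+m₂ = M = 3/2: (1,1/2), (2,-1/2)
  (m₁,m₂)=(2,-1/2): CG² = 4/5, CG = +√(4/5)   ← matches the target
  (m₁,m₂)=(1,1/2): CG² = 1/5, CG = −√(1/5)
Pairs with CG² = 4/5: (2,-1/2): +√(4/5)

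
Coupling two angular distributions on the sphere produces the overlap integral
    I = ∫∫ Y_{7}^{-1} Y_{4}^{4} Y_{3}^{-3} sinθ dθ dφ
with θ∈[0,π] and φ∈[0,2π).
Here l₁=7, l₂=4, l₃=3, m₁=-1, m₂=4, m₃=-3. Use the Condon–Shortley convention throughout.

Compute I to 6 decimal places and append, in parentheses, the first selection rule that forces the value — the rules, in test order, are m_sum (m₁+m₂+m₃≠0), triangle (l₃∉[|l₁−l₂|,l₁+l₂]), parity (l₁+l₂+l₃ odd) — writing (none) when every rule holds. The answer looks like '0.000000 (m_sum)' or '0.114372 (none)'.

-0.006738 (none)

m-sum 0 ✓  L=14 even ✓  3≤3≤11 ✓
Π(2lᵢ+1) = 15×9×7 = 945
triangle coeff Δ(7,4,3) = 1/45045
Σ_t [4,4]: t=4:+1/20736 = 1/20736
(3j)²=35/1287 [(7 4 3; 0 0 0)], sign=-1
Σ_t [8,8]: t=8:+1/29030400 = 1/29030400
(3j)²=1/45045 [(7 4 3; -1 4 -3)], sign=+1
⇒ 4πI² = 35/61347
I = (-1)√(35/61347/(4π)) = -0.00673802
No selection rule forces the value: the integral is nonzero (none).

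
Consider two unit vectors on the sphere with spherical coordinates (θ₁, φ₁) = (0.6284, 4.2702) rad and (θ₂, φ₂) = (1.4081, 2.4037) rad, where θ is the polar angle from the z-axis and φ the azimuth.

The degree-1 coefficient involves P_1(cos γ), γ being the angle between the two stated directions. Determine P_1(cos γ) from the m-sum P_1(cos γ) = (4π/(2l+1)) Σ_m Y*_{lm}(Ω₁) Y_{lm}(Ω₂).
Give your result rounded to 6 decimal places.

-0.038009

Summing Y*_{l m}(θ₁,φ₁)·Y_{l m}(θ₂,φ₂) over m ∈ [−1, 1]; prefactor 4π/(2·1+1) = 4.188790:
  [-1]  conj(Y_{1,-1})(Ω₁) = -0.08691 - 0.18356j ; Y_{1,-1}(Ω₂) = -0.25225 - 0.22935j ; Δ = -0.02018 + 0.06624j
  [+0]  conj(Y_{1,0})(Ω₁) = 0.39526 + 0.00000j ; Y_{1,0}(Ω₂) = 0.07914 + 0.00000j ; Δ = 0.03128 + 0.00000j
  [+1]  conj(Y_{1,1})(Ω₁) = 0.08691 - 0.18356j ; Y_{1,1}(Ω₂) = 0.25225 - 0.22935j ; Δ = -0.02018 - 0.06624j
Total Σ_m = -0.00907 + 0.00000j. Multiply by 4.188790: -0.03801 + 0.00000j. P_1(cos γ) = -0.038009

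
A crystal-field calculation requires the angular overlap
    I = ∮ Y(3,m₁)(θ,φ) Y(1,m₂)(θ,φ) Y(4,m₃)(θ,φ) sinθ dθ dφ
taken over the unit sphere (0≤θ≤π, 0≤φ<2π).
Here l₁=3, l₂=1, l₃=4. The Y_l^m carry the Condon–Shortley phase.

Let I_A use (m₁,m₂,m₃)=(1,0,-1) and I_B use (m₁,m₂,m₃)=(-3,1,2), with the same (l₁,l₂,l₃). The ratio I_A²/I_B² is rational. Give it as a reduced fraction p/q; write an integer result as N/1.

l's match ⇒ only the (l;m) 3-j factors differ between A and B.
A: triangle coeff Δ(3,1,4) = 1/252; Σ_t [0,0]: t=0:+1/48 = 1/48; (3j)²=5/84 [(3 1 4; 1 0 -1)], sign=-1
B: triangle coeff Δ(3,1,4) = 1/252; Σ_t [0,0]: t=0:+1/1440 = 1/1440; (3j)²=1/252 [(3 1 4; -3 1 2)], sign=+1
I_A²/I_B² = (5/84)/(1/252) = 15/1

15/1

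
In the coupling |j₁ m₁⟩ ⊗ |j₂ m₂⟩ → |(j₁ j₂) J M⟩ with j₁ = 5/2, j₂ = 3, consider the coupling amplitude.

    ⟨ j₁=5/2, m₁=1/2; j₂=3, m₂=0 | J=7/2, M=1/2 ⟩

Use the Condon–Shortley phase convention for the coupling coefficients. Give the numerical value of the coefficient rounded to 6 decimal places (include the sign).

−√(4/21) ≈ -0.436436

j₁+j₂−J=2  J+j₁−j₂=3  J−j₁+j₂=4  j₁+j₂+J+1=10
(j₁±m₁, j₂±m₂, J±M) = (3,2,3,3,4,3)
P² = 6912/175
sum k=0..2:
  [0] +1/24 = 1/24
  [1] −1/8 = -1/8
  [2] +1/72 = 1/72
S = -5/72
C² = P²·S² = 4/21 ; C = -0.436436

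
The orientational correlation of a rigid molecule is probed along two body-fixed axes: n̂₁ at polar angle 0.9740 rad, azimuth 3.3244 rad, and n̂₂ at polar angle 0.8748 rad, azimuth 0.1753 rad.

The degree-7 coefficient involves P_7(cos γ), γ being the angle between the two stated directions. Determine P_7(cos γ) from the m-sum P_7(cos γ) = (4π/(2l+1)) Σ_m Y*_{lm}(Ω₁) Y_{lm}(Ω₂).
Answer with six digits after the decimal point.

Summing Y*_{l m}(θ₁,φ₁)·Y_{l m}(θ₂,φ₂) over m ∈ [−7, 7]; prefactor 4π/(2·7+1) = 0.837758:
  term(m=-7) = (-0.010368, -0.000545)   from Y*(Ω₁)=(-0.038020, -0.126878), Y(Ω₂)=(0.026412, -0.073798)
  term(m=-6) = (0.082423, 0.003715)   from Y*(Ω₁)=(0.153684, 0.299609), Y(Ω₂)=(0.121535, -0.212760)
  term(m=-5) = (-0.187059, -0.007025)   from Y*(Ω₁)=(-0.269395, -0.349444), Y(Ω₂)=(0.271453, -0.326036)
  term(m=-4) = (0.081626, 0.002452)   from Y*(Ω₁)=(0.158913, 0.142566), Y(Ω₂)=(0.292264, -0.246771)
  term(m=-3) = (0.000375, 0.000008)   from Y*(Ω₁)=(0.191291, 0.116867), Y(Ω₂)=(0.001449, -0.000841)
  term(m=-2) = (0.117832, 0.001769)   from Y*(Ω₁)=(-0.307730, -0.117807), Y(Ω₂)=(-0.335883, 0.122835)
  term(m=-1) = (0.015413, 0.000116)   from Y*(Ω₁)=(-0.092273, -0.017059), Y(Ω₂)=(-0.161739, 0.028647)
  term(m=+0) = (0.107129, 0.000000)   from Y*(Ω₁)=(0.340612, -0.000000), Y(Ω₂)=(0.314518, 0.000000)
  term(m=+1) = (0.015413, -0.000116)   from Y*(Ω₁)=(0.092273, -0.017059), Y(Ω₂)=(0.161739, 0.028647)
  term(m=+2) = (0.117832, -0.001769)   from Y*(Ω₁)=(-0.307730, 0.117807), Y(Ω₂)=(-0.335883, -0.122835)
  term(m=+3) = (0.000375, -0.000008)   from Y*(Ω₁)=(-0.191291, 0.116867), Y(Ω₂)=(-0.001449, -0.000841)
  term(m=+4) = (0.081626, -0.002452)   from Y*(Ω₁)=(0.158913, -0.142566), Y(Ω₂)=(0.292264, 0.246771)
  term(m=+5) = (-0.187059, 0.007025)   from Y*(Ω₁)=(0.269395, -0.349444), Y(Ω₂)=(-0.271453, -0.326036)
  term(m=+6) = (0.082423, -0.003715)   from Y*(Ω₁)=(0.153684, -0.299609), Y(Ω₂)=(0.121535, 0.212760)
  term(m=+7) = (-0.010368, 0.000545)   from Y*(Ω₁)=(0.038020, -0.126878), Y(Ω₂)=(-0.026412, -0.073798)
Σ over m = (0.307612, 0.000000); ×(4π/15) → (0.257705, 0.000000). Real part: 0.257705

0.257705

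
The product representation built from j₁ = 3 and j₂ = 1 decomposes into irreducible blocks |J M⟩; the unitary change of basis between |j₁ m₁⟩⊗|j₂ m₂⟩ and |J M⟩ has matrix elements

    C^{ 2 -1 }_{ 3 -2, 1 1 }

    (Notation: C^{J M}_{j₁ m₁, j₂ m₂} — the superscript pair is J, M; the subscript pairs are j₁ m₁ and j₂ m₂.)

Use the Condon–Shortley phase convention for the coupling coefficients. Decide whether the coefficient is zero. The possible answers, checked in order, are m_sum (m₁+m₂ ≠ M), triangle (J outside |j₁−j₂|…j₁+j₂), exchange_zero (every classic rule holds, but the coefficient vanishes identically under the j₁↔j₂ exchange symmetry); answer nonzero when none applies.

nonzero

m-sum: m₁+m₂ = -2+1 = -1, M = -1  ✓
triangle: |j₁−j₂| = 2 ≤ J = 2 ≤ j₁+j₂ = 4  ✓
exchange: j₁≠j₂ or m₁≠m₂ — the exchange symmetry imposes no constraint here
value check: CG = +√(10/21) = +0.690066 ≠ 0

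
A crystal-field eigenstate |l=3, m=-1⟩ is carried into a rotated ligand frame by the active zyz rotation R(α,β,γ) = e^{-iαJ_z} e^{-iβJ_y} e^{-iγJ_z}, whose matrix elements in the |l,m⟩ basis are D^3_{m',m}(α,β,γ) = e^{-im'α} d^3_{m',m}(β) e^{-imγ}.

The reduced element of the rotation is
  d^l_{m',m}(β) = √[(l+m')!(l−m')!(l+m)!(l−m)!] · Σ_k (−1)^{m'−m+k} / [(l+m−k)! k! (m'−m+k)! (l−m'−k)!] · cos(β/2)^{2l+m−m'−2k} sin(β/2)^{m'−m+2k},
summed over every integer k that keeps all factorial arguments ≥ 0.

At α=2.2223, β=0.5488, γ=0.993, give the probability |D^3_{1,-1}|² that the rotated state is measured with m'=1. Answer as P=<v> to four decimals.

First d^3_{1,-1}(β=0.5488), then the phase factors e^{-i(1)α} and e^{-i(-1)γ}:
With c≡cos(β/2)=0.962588 and s≡sin(β/2)=0.270969, N=[24·2·2·24]^{1/2}=48.000000
k: max(0,(-1)−(1))=0 … min(3+(-1),3−(1))=2
  k=0: (−1)^2·48.0000/(8)·0.9626^4·0.2710^2 = +0.378228
  k=1: (−1)^3·48.0000/(6)·0.9626^2·0.2710^4 = -0.039962
  k=2: (−1)^4·48.0000/(48)·0.9626^0·0.2710^6 = +0.000396
d^3_{1,-1}(0.5488) = +0.378228 -0.039962 +0.000396 = +0.338661
|D^3_{1,-1}|² = |d^3_{1,-1}(β)|² = (+0.338661)² = 0.114691 (the z-rotation phases have unit modulus)

P=0.1147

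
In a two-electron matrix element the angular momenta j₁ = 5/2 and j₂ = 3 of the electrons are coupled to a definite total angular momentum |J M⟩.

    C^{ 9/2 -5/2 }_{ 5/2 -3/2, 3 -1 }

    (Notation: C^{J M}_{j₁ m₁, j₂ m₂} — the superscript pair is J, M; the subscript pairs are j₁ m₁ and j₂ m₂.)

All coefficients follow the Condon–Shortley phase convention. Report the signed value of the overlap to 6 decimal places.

triangle: 1!*4!*5!/11! = 2880/39916800
(j±m)!: 1!*4!*2!*4!*2!*7! = 11612160
prefactor² = (2J+1)*Δ*N² = 92160/11
  k=0: +1/(0!*1!*4!*2!*0!*3!) = 1/288
  k=1: −1/(1!*0!*3!*1!*1!*4!) = -1/144
Σ = -1/288  ⇒  CG² = 92160/11*(-1/288)² = 10/99
CG = −√(10/99) = -0.317821

-0.317821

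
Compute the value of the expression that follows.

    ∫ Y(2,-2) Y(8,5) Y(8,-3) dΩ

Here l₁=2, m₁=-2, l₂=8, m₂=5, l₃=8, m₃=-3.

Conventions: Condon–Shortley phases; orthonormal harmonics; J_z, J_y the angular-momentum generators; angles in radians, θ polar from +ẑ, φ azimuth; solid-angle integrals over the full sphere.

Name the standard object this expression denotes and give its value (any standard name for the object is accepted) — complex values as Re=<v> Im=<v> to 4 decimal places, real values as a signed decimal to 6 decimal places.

This is a Gaunt coefficient — the integral of a triple product of spherical harmonics over the sphere.
m-sum 0 ✓  L=18 even ✓  6≤8≤10 ✓
Π(2lᵢ+1) = 5×17×17 = 1445
triangle coeff Δ(2,8,8) = 1/348840
Σ_t [0,2]: t=0:+1/116121600 t=1:−1/25401600 t=2:+1/116121600 = -1/45158400
(3j)²=24/1615 [(2 8 8; 0 0 0)], sign=-1
Σ_t [2,2]: t=2:+1/958003200 = 1/958003200
(3j)²=13/969 [(2 8 8; -2 5 -3)], sign=-1
⇒ 4πI² = 104/361
I = (+1)√(104/361/(4π)) = 0.15141125

Gaunt coefficient, +0.151411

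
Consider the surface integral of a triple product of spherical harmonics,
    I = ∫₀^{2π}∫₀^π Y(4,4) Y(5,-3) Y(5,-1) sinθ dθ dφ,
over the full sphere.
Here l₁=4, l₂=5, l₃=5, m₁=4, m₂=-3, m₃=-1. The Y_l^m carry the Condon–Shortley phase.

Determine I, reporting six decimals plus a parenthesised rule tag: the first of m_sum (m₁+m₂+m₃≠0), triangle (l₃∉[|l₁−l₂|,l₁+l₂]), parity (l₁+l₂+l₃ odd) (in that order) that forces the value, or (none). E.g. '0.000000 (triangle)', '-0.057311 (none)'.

Checks pass: Σm=0; 14 even; l₃=5∈[1,9].
(2·4+1)(2·5+1)(2·5+1) = 1089
Δ: 4! 4! 6! / 15! → 1/3153150
sum: t=0:+1/69120 t=1:−1/1728 t=2:+1/576 t=3:−1/1728 t=4:+1/69120 = 7/11520
3j²(4 5 5; 0 0 0) = Δ·Π!·Σ² = 2/143  (sign -1)
sum: t=0:+1/27648 = 1/27648
3j²(4 5 5; 4 -3 -1) = Δ·Π!·Σ² = 10/429  (sign +1)
combine: 4πI² = 1089·2/143·10/429 = 60/169
take √, sign -1: I = -0.16808437
No selection rule forces the value: the integral is nonzero (none).

-0.168084 (none)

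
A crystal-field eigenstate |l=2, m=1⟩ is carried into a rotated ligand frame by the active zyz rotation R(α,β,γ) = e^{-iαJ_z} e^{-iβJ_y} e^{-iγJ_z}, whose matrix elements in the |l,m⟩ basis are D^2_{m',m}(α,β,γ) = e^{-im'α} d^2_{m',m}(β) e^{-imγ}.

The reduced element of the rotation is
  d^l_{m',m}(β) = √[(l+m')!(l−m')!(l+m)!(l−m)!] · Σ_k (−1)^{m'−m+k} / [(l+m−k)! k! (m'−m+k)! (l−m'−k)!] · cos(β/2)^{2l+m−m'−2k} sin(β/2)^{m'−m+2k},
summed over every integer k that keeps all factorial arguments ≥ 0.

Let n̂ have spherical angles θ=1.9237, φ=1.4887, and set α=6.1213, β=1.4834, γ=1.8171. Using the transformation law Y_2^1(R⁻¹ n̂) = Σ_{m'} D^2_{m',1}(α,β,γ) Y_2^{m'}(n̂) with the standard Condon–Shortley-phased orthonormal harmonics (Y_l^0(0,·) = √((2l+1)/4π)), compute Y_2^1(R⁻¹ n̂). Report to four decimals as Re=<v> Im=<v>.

Re=0.0667 Im=-0.0449

Need the full column D^2_{m',1} for m'=−2..2 at α=6.1213, β=1.4834, γ=1.8171.
cos(β/2)=0.737321, sin(β/2)=0.675542
d^2_{-2,1}: single k=3 term ⇒ +0.454616;  D = -0.245354-0.382723i
d^2_{-1,1}: k∈[2..3] ⇒ +0.744286 -0.208262 = +0.536024;  D = -0.212773-0.491985i
d^2_{0,1}: k∈[1..2] ⇒ +0.663282 -0.556788 = +0.106494;  D = -0.025965-0.103280i
d^2_{1,1}: k∈[0..1] ⇒ +0.295547 -0.744286 = -0.448739;  D = +0.037837+0.447141i
d^2_{2,1}: single k=0 term ⇒ -0.541568;  D = -0.041912+0.539943i
Y_2^{m'}(θ=1.9237,φ=1.4887) and Σ D·Y over m':
  (-0.2454-0.3827i)·(-0.3356-0.0556i)  (-0.2128-0.4920i)·(-0.0205+0.2497i)  (-0.0260-0.1033i)·(-0.2024+0.0000i)  (+0.0378+0.4471i)·(+0.0205+0.2497i)  (-0.0419+0.5399i)·(-0.3356+0.0556i)
Y_2^1(R⁻¹ n̂) = +0.066699-0.044933i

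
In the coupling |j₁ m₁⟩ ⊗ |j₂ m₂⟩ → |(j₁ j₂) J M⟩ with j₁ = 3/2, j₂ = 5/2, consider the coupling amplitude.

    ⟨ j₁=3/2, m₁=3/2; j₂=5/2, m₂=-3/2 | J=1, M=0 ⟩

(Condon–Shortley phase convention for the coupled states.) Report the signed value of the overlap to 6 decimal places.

triangle: 3!*0!*2!/6! = 12/720
(j±m)!: 3!*0!*1!*4!*1!*1! = 144
prefactor² = (2J+1)*Δ*N² = 36/5
  k=0: +1/(0!*3!*0!*1!*0!*1!) = 1/6
Σ = 1/6  ⇒  CG² = 36/5*(1/6)² = 1/5
CG = +√(1/5) = +0.447214

+√(1/5) ≈ +0.447214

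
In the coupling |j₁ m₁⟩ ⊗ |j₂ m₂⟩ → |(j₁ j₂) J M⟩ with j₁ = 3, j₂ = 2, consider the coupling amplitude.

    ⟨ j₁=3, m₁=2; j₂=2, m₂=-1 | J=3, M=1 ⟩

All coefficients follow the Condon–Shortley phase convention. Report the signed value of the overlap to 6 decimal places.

+0.500000

j₁+j₂−J=2  J+j₁−j₂=4  J−j₁+j₂=2  j₁+j₂+J+1=9
(j₁±m₁, j₂±m₂, J±M) = (5,1,1,3,4,2)
P² = 64
sum k=0..1:
  [0] +1/12 = 1/12
  [1] −1/48 = -1/48
S = 1/16
C² = P²·S² = 1/4 ; C = +0.500000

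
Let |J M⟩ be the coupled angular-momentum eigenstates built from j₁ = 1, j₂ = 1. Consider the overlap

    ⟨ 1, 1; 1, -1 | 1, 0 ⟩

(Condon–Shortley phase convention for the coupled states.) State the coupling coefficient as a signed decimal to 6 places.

√[3·1!1!1!/4! · 2!0!0!2!1!1!] = √(1/2)
  +(−1)^0/∏(0,1,0,0,1,1)! = 1  (running 1)
⟨..|..⟩ = √(1/2)·(1) = +0.707107

+0.707107  (= +√(1/2))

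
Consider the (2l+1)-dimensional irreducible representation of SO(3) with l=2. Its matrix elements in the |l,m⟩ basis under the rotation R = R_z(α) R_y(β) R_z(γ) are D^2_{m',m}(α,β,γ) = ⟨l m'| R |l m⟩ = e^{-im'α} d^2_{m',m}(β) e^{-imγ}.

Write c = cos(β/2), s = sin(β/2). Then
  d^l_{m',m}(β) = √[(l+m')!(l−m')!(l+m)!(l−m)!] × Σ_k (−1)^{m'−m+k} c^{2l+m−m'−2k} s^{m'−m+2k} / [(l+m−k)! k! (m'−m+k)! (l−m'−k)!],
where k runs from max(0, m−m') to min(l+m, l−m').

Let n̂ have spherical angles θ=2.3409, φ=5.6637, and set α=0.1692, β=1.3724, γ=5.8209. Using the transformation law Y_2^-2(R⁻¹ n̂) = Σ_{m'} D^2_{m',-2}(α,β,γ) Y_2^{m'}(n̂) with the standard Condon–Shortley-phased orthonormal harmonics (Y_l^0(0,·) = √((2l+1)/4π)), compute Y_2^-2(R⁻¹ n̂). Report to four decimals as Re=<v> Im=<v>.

Need the full column D^2_{m',-2} for m'=−2..2 at α=0.1692, β=1.3724, γ=5.8209.
cos(β/2)=0.773659, sin(β/2)=0.633602
d^2_{-2,-2}: single k=0 term ⇒ +0.358261;  D = +0.298454-0.198181i
d^2_{-1,-2}: single k=0 term ⇒ -0.586808;  D = -0.427206+0.402291i
d^2_{0,-2}: single k=0 term ⇒ +0.588583;  D = +0.354432-0.469903i
d^2_{1,-2}: single k=0 term ⇒ -0.393576;  D = -0.180706+0.349639i
d^2_{2,-2}: single k=0 term ⇒ +0.161163;  D = +0.048830-0.153588i
Y_2^{m'}(θ=2.3409,φ=5.6637) and Σ D·Y over m':
  (+0.2985-0.1982i)·(+0.0648+0.1882i)  (-0.4272+0.4023i)·(-0.3143-0.2242i)  (+0.3544-0.4699i)·(+0.1432+0.0000i)  (-0.1807+0.3496i)·(+0.3143-0.2242i)  (+0.0488-0.1536i)·(+0.0648-0.1882i)
Y_2^-2(R⁻¹ n̂) = +0.327723+0.076590i

Re=0.3277 Im=0.0766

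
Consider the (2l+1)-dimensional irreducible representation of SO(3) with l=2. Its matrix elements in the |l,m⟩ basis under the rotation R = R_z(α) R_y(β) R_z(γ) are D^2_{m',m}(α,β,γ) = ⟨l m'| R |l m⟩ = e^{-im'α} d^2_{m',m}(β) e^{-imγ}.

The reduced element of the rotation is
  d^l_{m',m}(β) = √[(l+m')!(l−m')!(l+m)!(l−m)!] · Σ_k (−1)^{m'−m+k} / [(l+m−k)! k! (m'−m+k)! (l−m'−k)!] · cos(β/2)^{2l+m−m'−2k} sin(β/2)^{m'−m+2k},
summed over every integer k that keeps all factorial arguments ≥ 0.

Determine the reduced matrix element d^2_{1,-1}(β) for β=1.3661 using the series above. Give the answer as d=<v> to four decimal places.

d=0.5603

d^2_{1,-1}(β=1.3661) via the finite sum:
With c≡cos(β/2)=0.775651 and s≡sin(β/2)=0.631162, N=[6·1·1·6]^{1/2}=6.000000
k: max(0,(-1)−(1))=0 … min(2+(-1),2−(1))=1
  k=0: (−1)^2·6.0000/(2)·0.7757^2·0.6312^2 = +0.719011
  k=1: (−1)^3·6.0000/(6)·0.7757^0·0.6312^4 = -0.158695
d^2_{1,-1}(1.3661) = +0.719011 -0.158695 = +0.560316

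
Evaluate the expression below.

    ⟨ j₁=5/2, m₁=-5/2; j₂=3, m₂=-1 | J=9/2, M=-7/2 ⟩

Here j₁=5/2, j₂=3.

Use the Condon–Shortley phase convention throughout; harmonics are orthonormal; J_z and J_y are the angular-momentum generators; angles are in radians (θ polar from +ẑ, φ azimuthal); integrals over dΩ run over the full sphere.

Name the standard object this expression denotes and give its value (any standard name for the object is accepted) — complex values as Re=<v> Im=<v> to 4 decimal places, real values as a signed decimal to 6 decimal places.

Clebsch–Gordan coefficient, −√(50/99) ≈ -0.710669

This is a Clebsch–Gordan (vector-coupling) coefficient.
j₁+j₂−J=1  J+j₁−j₂=4  J−j₁+j₂=5  j₁+j₂+J+1=11
(j₁±m₁, j₂±m₂, J±M) = (0,5,2,4,1,8)
P² = 1843200/11
sum k=1..1:
  [1] −1/576 = -1/576
S = -1/576
C² = P²·S² = 50/99 ; C = -0.710669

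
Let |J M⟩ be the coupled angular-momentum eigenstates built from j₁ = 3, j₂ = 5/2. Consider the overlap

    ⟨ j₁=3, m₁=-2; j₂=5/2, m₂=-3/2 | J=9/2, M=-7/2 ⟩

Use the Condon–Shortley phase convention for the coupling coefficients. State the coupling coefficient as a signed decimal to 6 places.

−√(1/99) = -0.100504

triangle: 1!×5!×4!/11! = 2880/39916800
(j±m)!: 1!×5!×1!×4!×1!×8! = 116121600
prefactor² = (2J+1)×Δ×N² = 921600/11
  k=0: +1/(0!×1!×5!×1!×0!×3!) = 1/720
  k=1: −1/(1!×0!×4!×0!×1!×4!) = -1/576
Σ = -1/2880  ⇒  CG² = 921600/11×(-1/2880)² = 1/99
CG = −√(1/99) = -0.100504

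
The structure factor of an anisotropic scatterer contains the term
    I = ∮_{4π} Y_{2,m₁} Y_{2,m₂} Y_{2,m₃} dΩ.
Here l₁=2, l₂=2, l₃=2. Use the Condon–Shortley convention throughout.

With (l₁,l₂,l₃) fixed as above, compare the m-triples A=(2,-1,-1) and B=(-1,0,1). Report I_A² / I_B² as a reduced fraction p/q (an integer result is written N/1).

Shared (l₁,l₂,l₃)=(2,2,2): N and (l;000)² cancel in I_A²/I_B².
A: Δ = 2!·2!·2!/7! = 1/630; Racah Σ t=0..0: t=0:+1/4 = 1/4; ⇒ 3j(2 2 2; 2 -1 -1)² = 3/35, sgn -1
B: Δ = 2!·2!·2!/7! = 1/630; Racah Σ t=1..2: t=1:−1/2 t=2:+1/4 = -1/4; ⇒ 3j(2 2 2; -1 0 1)² = 1/70, sgn +1
I_A²/I_B² = (3/35)/(1/70) = 6/1

6/1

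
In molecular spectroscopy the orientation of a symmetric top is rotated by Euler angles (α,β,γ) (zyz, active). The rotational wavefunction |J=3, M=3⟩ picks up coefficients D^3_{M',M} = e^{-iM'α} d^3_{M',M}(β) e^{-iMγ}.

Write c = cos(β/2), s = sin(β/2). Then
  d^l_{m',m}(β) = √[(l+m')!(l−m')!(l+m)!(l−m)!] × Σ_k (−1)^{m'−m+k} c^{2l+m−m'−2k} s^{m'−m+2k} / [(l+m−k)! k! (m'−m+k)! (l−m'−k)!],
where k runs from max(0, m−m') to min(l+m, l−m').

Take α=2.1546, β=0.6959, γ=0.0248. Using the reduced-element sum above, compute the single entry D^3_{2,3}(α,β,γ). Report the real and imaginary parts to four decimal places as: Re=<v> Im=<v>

Split into d^3_{2,3}(β=0.6959) × two z-phases.
c=cos(0.695900/2)=0.940074, s=sin(0.695900/2)=0.340971; N=√[120·1·720·1]=293.938769
Admissible k: 1..1 (factorial args all ≥0)
  k=1: (−1)^0·293.9388/(120)·0.9401^5·0.3410^1 = +0.613201
d^3_{2,3}(0.6959) = +0.613201
D = (-0.392354+0.919814i)·(+0.613201)·(+0.997234-0.074331i) = -0.198001+0.580355i

Re=-0.1980 Im=0.5804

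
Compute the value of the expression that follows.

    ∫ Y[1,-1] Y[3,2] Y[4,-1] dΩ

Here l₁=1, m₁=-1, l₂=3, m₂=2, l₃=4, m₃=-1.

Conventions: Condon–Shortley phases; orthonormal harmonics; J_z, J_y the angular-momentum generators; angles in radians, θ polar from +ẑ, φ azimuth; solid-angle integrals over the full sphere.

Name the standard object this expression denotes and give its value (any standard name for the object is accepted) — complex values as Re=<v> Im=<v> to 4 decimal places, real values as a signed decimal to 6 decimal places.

Gaunt coefficient, -0.106622

This is a Gaunt coefficient — the integral of a triple product of spherical harmonics over the sphere.
m-sum 0 ✓  L=8 even ✓  2≤4≤4 ✓
Π(2lᵢ+1) = 3×7×9 = 189
triangle coeff Δ(1,3,4) = 1/252
Σ_t [0,0]: t=0:+1/36 = 1/36
(3j)²=4/63 [(1 3 4; 0 0 0)], sign=+1
Σ_t [0,0]: t=0:+1/240 = 1/240
(3j)²=1/84 [(1 3 4; -1 2 -1)], sign=-1
⇒ 4πI² = 1/7
I = (-1)√(1/7/(4π)) = -0.10662181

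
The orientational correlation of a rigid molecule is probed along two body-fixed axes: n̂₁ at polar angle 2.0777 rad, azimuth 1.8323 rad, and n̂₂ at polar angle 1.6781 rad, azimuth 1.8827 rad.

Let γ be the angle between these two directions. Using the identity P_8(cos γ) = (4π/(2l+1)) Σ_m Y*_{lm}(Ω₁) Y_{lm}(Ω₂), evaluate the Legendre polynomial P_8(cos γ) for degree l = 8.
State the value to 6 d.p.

Summing Y*_{l m}(θ₁,φ₁)·Y_{l m}(θ₂,φ₂) over m ∈ [−8, 8]; prefactor 4π/(2·8+1) = 0.739198:
  [-8]  conj(Y_{8,-8})(Ω₁) = (-0.087588, 0.152540) ; Y_{8,-8}(Ω₂) = (-0.392901, -0.296437) ; Δ = (0.079632, -0.033969)
  [-7]  conj(Y_{8,-7})(Ω₁) = (-0.377601, -0.100341) ; Y_{8,-7}(Ω₂) = (-0.173513, 0.121926) ; Δ = (0.077753, -0.028629)
  [-6]  conj(Y_{8,-6})(Ω₁) = (-0.000756, -0.426097) ; Y_{8,-6}(Ω₂) = (-0.089147, -0.287551) ; Δ = (-0.122457, 0.038203)
  [-5]  conj(Y_{8,-5})(Ω₁) = (0.104196, -0.028084) ; Y_{8,-5}(Ω₂) = (-0.239261, -0.002698) ; Δ = (-0.025006, 0.006438)
  [-4]  conj(Y_{8,-4})(Ω₁) = (-0.150227, -0.259492) ; Y_{8,-4}(Ω₂) = (0.074575, -0.222662) ; Δ = (-0.068982, 0.014098)
  [-3]  conj(Y_{8,-3})(Ω₁) = (0.192463, -0.192804) ; Y_{8,-3}(Ω₂) = (-0.200352, -0.147646) ; Δ = (-0.067027, 0.010212)
  [-2]  conj(Y_{8,-2})(Ω₁) = (-0.150879, -0.086991) ; Y_{8,-2}(Ω₂) = (0.165653, -0.119216) ; Δ = (-0.035364, 0.003577)
  [-1]  conj(Y_{8,-1})(Ω₁) = (0.080343, -0.300199) ; Y_{8,-1}(Ω₂) = (-0.077384, -0.240005) ; Δ = (-0.078267, 0.003948)
  [+0]  conj(Y_{8,0})(Ω₁) = (-0.131050, -0.000000) ; Y_{8,0}(Ω₂) = (0.194834, 0.000000) ; Δ = (-0.025533, -0.000000)
  [+1]  conj(Y_{8,1})(Ω₁) = (-0.080343, -0.300199) ; Y_{8,1}(Ω₂) = (0.077384, -0.240005) ; Δ = (-0.078267, -0.003948)
  [+2]  conj(Y_{8,2})(Ω₁) = (-0.150879, 0.086991) ; Y_{8,2}(Ω₂) = (0.165653, 0.119216) ; Δ = (-0.035364, -0.003577)
  [+3]  conj(Y_{8,3})(Ω₁) = (-0.192463, -0.192804) ; Y_{8,3}(Ω₂) = (0.200352, -0.147646) ; Δ = (-0.067027, -0.010212)
  [+4]  conj(Y_{8,4})(Ω₁) = (-0.150227, 0.259492) ; Y_{8,4}(Ω₂) = (0.074575, 0.222662) ; Δ = (-0.068982, -0.014098)
  [+5]  conj(Y_{8,5})(Ω₁) = (-0.104196, -0.028084) ; Y_{8,5}(Ω₂) = (0.239261, -0.002698) ; Δ = (-0.025006, -0.006438)
  [+6]  conj(Y_{8,6})(Ω₁) = (-0.000756, 0.426097) ; Y_{8,6}(Ω₂) = (-0.089147, 0.287551) ; Δ = (-0.122457, -0.038203)
  [+7]  conj(Y_{8,7})(Ω₁) = (0.377601, -0.100341) ; Y_{8,7}(Ω₂) = (0.173513, 0.121926) ; Δ = (0.077753, 0.028629)
  [+8]  conj(Y_{8,8})(Ω₁) = (-0.087588, -0.152540) ; Y_{8,8}(Ω₂) = (-0.392901, 0.296437) ; Δ = (0.079632, 0.033969)
Total Σ_m = (-0.504969, 0.000000). Multiply by 0.739198: (-0.373272, 0.000000). P_8(cos γ) = -0.373272

-0.373272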